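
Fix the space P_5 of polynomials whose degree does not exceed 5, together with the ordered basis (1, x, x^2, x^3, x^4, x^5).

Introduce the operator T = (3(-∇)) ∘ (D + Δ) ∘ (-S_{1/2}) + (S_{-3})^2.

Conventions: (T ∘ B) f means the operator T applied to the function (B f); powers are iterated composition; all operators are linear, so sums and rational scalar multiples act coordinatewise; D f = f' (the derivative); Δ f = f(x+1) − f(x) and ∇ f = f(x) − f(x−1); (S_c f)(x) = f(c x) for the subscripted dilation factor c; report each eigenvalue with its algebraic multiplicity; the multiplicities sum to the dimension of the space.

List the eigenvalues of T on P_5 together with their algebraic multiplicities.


image of 1: 1
image of x: 9x
image of x^2: 81x^2 + 3
image of x^3: 729x^3 + (9/2)x - 9/8
image of x^4: 6561x^4 + (9/2)x^2 - (9/4)x + 9/8
image of x^5: 59049x^5 + (15/4)x^3 - (45/16)x^2 + (45/16)x - 15/32
the matrix is upper triangular; its diagonal is (1, 9, 81, 729, 6561, 59049)
for a triangular matrix the eigenvalues are the diagonal entries, with algebraic multiplicity their repetition count

λ = 1 (multiplicity 1), λ = 9 (multiplicity 1), λ = 81 (multiplicity 1), λ = 729 (multiplicity 1), λ = 6561 (multiplicity 1), λ = 59049 (multiplicity 1)


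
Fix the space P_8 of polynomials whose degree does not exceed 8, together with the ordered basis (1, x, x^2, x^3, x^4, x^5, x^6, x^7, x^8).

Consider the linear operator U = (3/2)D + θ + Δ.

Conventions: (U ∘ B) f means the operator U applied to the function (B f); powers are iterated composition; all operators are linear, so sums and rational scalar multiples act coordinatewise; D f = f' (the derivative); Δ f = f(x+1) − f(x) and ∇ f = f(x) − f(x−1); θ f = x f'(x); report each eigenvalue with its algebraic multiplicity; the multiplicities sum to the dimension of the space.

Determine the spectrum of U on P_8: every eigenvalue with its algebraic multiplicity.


image of 1: 0
image of x: x + 5/2
image of x^2: 2x^2 + 5x + 1
image of x^3: 3x^3 + (15/2)x^2 + 3x + 1
image of x^4: 4x^4 + 10x^3 + 6x^2 + 4x + 1
image of x^5: 5x^5 + (25/2)x^4 + 10x^3 + 10x^2 + 5x + 1
image of x^6: 6x^6 + 15x^5 + 15x^4 + 20x^3 + 15x^2 + 6x + 1
image of x^7: 7x^7 + (35/2)x^6 + 21x^5 + 35x^4 + 35x^3 + 21x^2 + 7x + 1
image of x^8: 8x^8 + 20x^7 + 28x^6 + 56x^5 + 70x^4 + 56x^3 + 28x^2 + 8x + 1
the matrix is upper triangular; its diagonal is (0, 1, 2, 3, 4, 5, 6, 7, 8)
for a triangular matrix the eigenvalues are the diagonal entries, with algebraic multiplicity their repetition count

λ = 0 (multiplicity 1), λ = 1 (multiplicity 1), λ = 2 (multiplicity 1), λ = 3 (multiplicity 1), λ = 4 (multiplicity 1), λ = 5 (multiplicity 1), λ = 6 (multiplicity 1), λ = 7 (multiplicity 1), λ = 8 (multiplicity 1)


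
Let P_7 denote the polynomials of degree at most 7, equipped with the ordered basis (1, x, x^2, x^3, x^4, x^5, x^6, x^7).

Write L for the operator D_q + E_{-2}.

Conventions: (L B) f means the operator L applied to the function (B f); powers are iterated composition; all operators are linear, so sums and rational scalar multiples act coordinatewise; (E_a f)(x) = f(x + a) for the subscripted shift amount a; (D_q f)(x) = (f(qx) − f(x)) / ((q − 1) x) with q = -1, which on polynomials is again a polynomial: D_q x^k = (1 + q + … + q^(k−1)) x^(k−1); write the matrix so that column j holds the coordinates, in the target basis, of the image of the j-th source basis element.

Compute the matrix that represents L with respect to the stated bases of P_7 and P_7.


image of 1: 1
image of x: x - 1
image of x^2: x^2 - 4x + 4
image of x^3: x^3 - 5x^2 + 12x - 8
image of x^4: x^4 - 8x^3 + 24x^2 - 32x + 16
image of x^5: x^5 - 9x^4 + 40x^3 - 80x^2 + 80x - 32
image of x^6: x^6 - 12x^5 + 60x^4 - 160x^3 + 240x^2 - 192x + 64
image of x^7: x^7 - 13x^6 + 84x^5 - 280x^4 + 560x^3 - 672x^2 + 448x - 128
each image's coordinates form column j of the matrix

the matrix is [[1, -1, 4, -8, 16, -32, 64, -128]; [0, 1, -4, 12, -32, 80, -192, 448]; [0, 0, 1, -5, 24, -80, 240, -672]; [0, 0, 0, 1, -8, 40, -160, 560]; [0, 0, 0, 0, 1, -9, 60, -280]; [0, 0, 0, 0, 0, 1, -12, 84]; [0, 0, 0, 0, 0, 0, 1, -13]; [0, 0, 0, 0, 0, 0, 0, 1]] (rows listed top to bottom)


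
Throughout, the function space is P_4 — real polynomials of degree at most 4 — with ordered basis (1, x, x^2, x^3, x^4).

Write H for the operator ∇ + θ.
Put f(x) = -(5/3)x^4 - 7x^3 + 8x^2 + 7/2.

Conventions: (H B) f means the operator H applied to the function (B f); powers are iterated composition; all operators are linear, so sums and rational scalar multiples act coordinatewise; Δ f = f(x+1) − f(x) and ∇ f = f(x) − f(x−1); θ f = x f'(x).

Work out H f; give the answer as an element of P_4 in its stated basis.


∇ f = -(20/3)x^3 - 11x^2 + (91/3)x - 40/3
θ f = -(20/3)x^4 - 21x^3 + 16x^2
(∇ + θ) f = -(20/3)x^4 - (83/3)x^3 + 5x^2 + (91/3)x - 40/3

the image equals g(x) = -(20/3)x^4 - (83/3)x^3 + 5x^2 + (91/3)x - 40/3


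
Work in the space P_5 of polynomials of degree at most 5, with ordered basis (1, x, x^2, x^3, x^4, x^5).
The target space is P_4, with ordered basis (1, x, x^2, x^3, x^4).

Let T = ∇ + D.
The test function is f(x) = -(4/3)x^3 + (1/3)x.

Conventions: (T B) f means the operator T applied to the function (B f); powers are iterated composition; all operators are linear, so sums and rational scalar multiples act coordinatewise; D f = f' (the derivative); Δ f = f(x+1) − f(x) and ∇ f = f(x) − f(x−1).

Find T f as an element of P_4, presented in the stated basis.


∇ f = -4x^2 + 4x - 1
D f = -4x^2 + 1/3
(∇ + D) f = -8x^2 + 4x - 2/3

the image equals g(x) = -8x^2 + 4x - 2/3


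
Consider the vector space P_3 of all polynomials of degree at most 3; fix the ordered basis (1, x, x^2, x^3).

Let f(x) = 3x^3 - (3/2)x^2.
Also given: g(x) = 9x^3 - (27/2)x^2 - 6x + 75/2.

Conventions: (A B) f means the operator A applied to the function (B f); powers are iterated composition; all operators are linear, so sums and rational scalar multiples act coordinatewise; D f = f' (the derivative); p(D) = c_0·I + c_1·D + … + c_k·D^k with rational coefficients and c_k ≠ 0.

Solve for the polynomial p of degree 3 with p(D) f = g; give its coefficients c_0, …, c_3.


D^0 f = 3x^3 - (3/2)x^2
D^1 f = 9x^2 - 3x
D^2 f = 18x - 3
D^3 f = 18
matching coefficients of g against c_0 f + c_1 Df + … from the top degree down determines the c_i
solution: c_0 = 3, c_1 = -1, c_2 = -1/2, c_3 = 2

c_0 = 3, c_1 = -1, c_2 = -1/2, c_3 = 2


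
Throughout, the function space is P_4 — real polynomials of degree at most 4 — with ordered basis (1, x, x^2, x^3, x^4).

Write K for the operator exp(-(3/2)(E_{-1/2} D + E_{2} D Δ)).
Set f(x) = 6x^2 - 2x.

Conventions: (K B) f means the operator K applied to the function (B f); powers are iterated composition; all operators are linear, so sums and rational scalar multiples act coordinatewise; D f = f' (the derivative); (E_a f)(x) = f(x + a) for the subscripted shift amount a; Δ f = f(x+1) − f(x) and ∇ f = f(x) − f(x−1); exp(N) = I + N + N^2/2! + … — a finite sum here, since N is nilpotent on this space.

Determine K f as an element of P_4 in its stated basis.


order-1 term: -18x - 6
order-2 term: 27/2
the series for exp(-(3/2)(E_{-1/2} D + E_{2} D Δ)) f terminates at order 2
exp(-(3/2)(E_{-1/2} D + E_{2} D Δ)) f = 6x^2 - 20x + 15/2

the image equals g(x) = 6x^2 - 20x + 15/2


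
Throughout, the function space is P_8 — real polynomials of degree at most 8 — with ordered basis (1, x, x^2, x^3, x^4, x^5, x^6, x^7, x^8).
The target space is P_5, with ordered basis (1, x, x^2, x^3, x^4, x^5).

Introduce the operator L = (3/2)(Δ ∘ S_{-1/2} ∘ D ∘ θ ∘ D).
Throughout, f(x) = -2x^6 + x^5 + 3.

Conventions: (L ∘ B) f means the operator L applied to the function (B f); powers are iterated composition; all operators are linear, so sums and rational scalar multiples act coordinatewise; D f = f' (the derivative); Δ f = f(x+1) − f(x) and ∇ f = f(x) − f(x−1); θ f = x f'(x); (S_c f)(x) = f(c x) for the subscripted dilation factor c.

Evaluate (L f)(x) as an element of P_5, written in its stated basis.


D f = -12x^5 + 5x^4
θ D f = -60x^5 + 20x^4
D (θ ∘ D) f = -300x^4 + 80x^3
S_{-1/2} D (θ ∘ D) f = -(75/4)x^4 - 10x^3
Δ S_{-1/2} D (θ ∘ D) f = -75x^3 - (285/2)x^2 - 105x - 115/4
((3/2)(Δ ∘ S_{-1/2} ∘ D ∘ θ ∘ D)) f = -(225/2)x^3 - (855/4)x^2 - (315/2)x - 345/8

g(x) = -(225/2)x^3 - (855/4)x^2 - (315/2)x - 345/8


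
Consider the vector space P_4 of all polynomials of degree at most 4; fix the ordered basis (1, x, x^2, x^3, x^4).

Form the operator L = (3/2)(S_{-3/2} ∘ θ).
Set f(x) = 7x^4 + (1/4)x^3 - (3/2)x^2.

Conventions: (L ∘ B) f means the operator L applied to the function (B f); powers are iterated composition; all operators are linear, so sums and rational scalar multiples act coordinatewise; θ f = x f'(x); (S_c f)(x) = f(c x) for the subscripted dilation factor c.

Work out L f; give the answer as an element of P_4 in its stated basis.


the result is g(x) = (1701/8)x^4 - (243/64)x^3 - (81/8)x^2

θ f = 28x^4 + (3/4)x^3 - 3x^2
S_{-3/2} θ f = (567/4)x^4 - (81/32)x^3 - (27/4)x^2
((3/2)(S_{-3/2} ∘ θ)) f = (1701/8)x^4 - (243/64)x^3 - (81/8)x^2


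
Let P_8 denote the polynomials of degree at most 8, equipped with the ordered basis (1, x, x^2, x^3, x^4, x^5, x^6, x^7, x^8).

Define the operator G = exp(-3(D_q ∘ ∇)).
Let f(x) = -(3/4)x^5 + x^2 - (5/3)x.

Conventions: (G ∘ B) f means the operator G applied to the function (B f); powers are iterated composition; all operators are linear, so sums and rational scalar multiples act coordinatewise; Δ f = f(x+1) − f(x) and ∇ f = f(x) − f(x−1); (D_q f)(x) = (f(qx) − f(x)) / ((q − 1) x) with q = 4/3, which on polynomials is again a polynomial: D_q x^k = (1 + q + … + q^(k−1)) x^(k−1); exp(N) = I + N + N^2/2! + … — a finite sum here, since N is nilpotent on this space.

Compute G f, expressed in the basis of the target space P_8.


order-1 term: (875/12)x^3 - (185/2)x^2 + (105/2)x - 69/4
order-2 term: -(6125/8)x + 4845/8
the series for exp(-3(D_q ∘ ∇)) f terminates at order 2
exp(-3(D_q ∘ ∇)) f = -(3/4)x^5 + (875/12)x^3 - (183/2)x^2 - (17155/24)x + 4707/8

the image equals g(x) = -(3/4)x^5 + (875/12)x^3 - (183/2)x^2 - (17155/24)x + 4707/8


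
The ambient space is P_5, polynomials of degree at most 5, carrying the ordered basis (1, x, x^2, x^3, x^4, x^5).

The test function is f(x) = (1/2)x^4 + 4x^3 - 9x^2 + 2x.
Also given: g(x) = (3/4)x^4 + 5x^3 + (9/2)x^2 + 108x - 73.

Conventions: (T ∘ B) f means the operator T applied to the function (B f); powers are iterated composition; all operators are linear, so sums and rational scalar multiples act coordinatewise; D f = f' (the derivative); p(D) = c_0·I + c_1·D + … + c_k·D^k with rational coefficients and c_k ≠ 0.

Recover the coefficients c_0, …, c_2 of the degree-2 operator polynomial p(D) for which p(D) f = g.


p(D) = (3/2)·I − (1/2)·D + 4·D^2, i.e. c_0 = 3/2, c_1 = -1/2, c_2 = 4

D^0 f = (1/2)x^4 + 4x^3 - 9x^2 + 2x
D^1 f = 2x^3 + 12x^2 - 18x + 2
D^2 f = 6x^2 + 24x - 18
matching coefficients of g against c_0 f + c_1 Df + … from the top degree down determines the c_i
solution: c_0 = 3/2, c_1 = -1/2, c_2 = 4


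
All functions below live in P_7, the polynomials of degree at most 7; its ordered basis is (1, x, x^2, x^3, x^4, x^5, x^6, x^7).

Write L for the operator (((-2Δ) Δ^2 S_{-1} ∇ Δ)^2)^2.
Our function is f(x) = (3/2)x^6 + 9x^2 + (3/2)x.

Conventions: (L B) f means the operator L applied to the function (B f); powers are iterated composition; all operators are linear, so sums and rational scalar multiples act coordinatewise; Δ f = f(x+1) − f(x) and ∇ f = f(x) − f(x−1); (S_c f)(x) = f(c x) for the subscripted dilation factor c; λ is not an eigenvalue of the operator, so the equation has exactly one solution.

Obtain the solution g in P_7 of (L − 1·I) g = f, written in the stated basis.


the image equals g(x) = -(3/2)x^6 - 9x^2 - (3/2)x

write g with unknown coordinates in the stated basis and equate coefficients in (L − 1·I) g = f
solving from the highest basis element down gives g = -(3/2)x^6 - 9x^2 - (3/2)x
check: L g = 0
so L g − 1·g = (3/2)x^6 + 9x^2 + (3/2)x = f ✓


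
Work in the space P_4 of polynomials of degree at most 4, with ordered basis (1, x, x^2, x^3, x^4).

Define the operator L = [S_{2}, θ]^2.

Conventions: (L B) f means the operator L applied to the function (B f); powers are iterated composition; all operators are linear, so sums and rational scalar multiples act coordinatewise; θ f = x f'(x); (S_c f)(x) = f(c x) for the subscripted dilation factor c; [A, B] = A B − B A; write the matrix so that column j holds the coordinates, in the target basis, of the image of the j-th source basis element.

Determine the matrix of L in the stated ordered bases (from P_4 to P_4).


image of 1: 0
image of x: 0
image of x^2: 0
image of x^3: 0
image of x^4: 0
each image's coordinates form column j of the matrix

the matrix is [[0, 0, 0, 0, 0]; [0, 0, 0, 0, 0]; [0, 0, 0, 0, 0]; [0, 0, 0, 0, 0]; [0, 0, 0, 0, 0]] (rows listed top to bottom)


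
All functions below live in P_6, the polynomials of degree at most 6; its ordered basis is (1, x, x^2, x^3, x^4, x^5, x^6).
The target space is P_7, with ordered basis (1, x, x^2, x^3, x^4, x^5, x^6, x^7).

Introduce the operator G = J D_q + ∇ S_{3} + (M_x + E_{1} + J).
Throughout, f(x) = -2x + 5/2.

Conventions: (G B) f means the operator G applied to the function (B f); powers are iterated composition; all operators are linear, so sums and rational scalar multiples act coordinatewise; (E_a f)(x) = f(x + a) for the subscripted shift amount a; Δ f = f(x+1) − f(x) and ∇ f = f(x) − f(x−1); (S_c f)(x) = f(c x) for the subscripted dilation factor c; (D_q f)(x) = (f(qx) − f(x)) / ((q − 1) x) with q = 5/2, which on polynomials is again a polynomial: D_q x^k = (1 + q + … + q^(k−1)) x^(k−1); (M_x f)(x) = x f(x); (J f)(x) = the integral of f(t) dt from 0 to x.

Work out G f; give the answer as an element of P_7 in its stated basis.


the result is g(x) = -3x^2 + x - 11/2

D_q f = -2
J D_q f = -2x
S_{3} f = -6x + 5/2
∇ S_{3} f = -6
M_x f = -2x^2 + (5/2)x
E_{1} f = -2x + 1/2
J f = -x^2 + (5/2)x
(M_x + E_{1} + J) f = -3x^2 + 3x + 1/2
(J D_q + ∇ S_{3} + (M_x + E_{1} + J)) f = -3x^2 + x - 11/2


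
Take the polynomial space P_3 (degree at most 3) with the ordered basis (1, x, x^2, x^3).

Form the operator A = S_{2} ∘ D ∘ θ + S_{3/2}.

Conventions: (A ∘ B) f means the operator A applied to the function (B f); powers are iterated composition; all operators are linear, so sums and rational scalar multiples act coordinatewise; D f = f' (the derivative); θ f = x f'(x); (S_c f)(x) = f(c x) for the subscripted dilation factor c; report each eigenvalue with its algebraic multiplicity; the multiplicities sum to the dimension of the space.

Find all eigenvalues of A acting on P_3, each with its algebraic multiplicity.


λ = 1 (multiplicity 1), λ = 3/2 (multiplicity 1), λ = 9/4 (multiplicity 1), λ = 27/8 (multiplicity 1)

image of 1: 1
image of x: (3/2)x + 1
image of x^2: (9/4)x^2 + 8x
image of x^3: (27/8)x^3 + 36x^2
the matrix is upper triangular; its diagonal is (1, 3/2, 9/4, 27/8)
for a triangular matrix the eigenvalues are the diagonal entries, with algebraic multiplicity their repetition count


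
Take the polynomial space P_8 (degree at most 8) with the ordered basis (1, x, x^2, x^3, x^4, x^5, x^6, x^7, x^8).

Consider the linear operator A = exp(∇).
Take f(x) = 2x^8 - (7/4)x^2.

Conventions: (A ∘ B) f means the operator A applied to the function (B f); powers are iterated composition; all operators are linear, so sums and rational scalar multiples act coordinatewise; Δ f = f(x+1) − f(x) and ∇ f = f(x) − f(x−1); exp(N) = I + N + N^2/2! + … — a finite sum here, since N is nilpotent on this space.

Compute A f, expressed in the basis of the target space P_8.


g(x) = 2x^8 + 16x^7 - 112x^5 + 140x^4 + 224x^3 - (2023/4)x^2 + (281/2)x + 100

order-1 term: 16x^7 - 56x^6 + 112x^5 - 140x^4 + 112x^3 - 56x^2 + (25/2)x - 1/4
order-2 term: 56x^6 - 336x^5 + 980x^4 - 1680x^3 + 1736x^2 - 1008x + 1009/4
order-3 term: 112x^5 - 840x^4 + 2800x^3 - 5040x^2 + 4816x - 1932
order-4 term: 140x^4 - 1120x^3 + 3640x^2 - 5600x + 3402
order-5 term: 112x^3 - 840x^2 + 2240x - 2100
order-6 term: 56x^2 - 336x + 532
order-7 term: 16x - 56
order-8 term: 2
the series for exp(∇) f terminates at order 8
exp(∇) f = 2x^8 + 16x^7 - 112x^5 + 140x^4 + 224x^3 - (2023/4)x^2 + (281/2)x + 100


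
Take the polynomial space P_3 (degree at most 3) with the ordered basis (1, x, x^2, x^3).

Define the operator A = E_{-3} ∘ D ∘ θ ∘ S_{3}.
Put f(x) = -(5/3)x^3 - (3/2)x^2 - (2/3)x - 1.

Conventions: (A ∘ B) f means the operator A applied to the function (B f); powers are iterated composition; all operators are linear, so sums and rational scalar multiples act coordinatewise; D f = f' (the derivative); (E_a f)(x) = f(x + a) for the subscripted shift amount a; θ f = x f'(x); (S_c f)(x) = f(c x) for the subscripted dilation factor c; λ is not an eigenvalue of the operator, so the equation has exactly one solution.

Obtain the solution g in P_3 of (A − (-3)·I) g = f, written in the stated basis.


write g with unknown coordinates in the stated basis and equate coefficients in (A − (-3)·I) g = f
solving from the highest basis element down gives g = -(5/9)x^3 + (89/2)x^2 - (7238/9)x + 25298/9
check: A g = -135x^2 + 2412x - 25301/3
so A g − (-3)·g = -(5/3)x^3 - (3/2)x^2 - (2/3)x - 1 = f ✓

the result is g(x) = -(5/9)x^3 + (89/2)x^2 - (7238/9)x + 25298/9


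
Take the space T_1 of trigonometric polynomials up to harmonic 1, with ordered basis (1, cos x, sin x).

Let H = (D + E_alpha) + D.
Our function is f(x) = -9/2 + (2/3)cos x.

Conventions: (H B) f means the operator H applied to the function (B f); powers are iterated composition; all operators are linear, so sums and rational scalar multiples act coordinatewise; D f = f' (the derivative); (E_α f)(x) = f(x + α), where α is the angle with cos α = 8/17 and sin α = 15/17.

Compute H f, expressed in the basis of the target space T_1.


the result is g(x) = -9/2 + (16/51)cos x - (98/51)sin x

D f = -(2/3)sin x
E_alpha f = -9/2 + (16/51)cos x - (10/17)sin x
(D + E_alpha) f = -9/2 + (16/51)cos x - (64/51)sin x
D f = -(2/3)sin x
((D + E_alpha) + D) f = -9/2 + (16/51)cos x - (98/51)sin x


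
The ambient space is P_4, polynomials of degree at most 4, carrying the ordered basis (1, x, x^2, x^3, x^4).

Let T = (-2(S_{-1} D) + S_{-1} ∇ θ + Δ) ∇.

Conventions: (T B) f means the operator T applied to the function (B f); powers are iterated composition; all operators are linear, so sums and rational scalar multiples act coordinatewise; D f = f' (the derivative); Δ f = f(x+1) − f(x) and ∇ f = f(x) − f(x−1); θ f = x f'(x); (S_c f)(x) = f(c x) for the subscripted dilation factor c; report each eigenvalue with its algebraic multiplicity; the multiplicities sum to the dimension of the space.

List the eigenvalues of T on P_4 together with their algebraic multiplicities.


λ = 0 (multiplicity 5)

image of 1: 0
image of x: 0
image of x^2: 0
image of x^3: 6x - 3
image of x^4: 24x^2 + 36x + 22
the matrix is upper triangular; its diagonal is (0, 0, 0, 0, 0)
for a triangular matrix the eigenvalues are the diagonal entries, with algebraic multiplicity their repetition count


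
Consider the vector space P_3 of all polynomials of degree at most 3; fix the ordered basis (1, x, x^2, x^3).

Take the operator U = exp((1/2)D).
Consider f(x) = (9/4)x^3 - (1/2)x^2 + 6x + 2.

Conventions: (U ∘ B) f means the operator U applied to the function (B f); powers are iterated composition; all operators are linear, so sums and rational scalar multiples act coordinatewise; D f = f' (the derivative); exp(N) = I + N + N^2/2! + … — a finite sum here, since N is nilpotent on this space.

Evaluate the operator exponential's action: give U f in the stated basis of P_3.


the image equals g(x) = (9/4)x^3 + (23/8)x^2 + (115/16)x + 165/32

order-1 term: (27/8)x^2 - (1/2)x + 3
order-2 term: (27/16)x - 1/8
order-3 term: 9/32
the series for exp((1/2)D) f terminates at order 3
exp((1/2)D) f = (9/4)x^3 + (23/8)x^2 + (115/16)x + 165/32


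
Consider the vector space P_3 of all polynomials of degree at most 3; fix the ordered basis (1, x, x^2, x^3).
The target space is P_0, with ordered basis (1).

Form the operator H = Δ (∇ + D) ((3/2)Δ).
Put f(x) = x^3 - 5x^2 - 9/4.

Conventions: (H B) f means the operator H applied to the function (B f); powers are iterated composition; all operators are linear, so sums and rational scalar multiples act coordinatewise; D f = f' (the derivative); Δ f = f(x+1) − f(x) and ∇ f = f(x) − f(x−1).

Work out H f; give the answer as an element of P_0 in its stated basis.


Δ f = 3x^2 - 7x - 4
((3/2)Δ) f = (9/2)x^2 - (21/2)x - 6
∇ ((3/2)Δ) f = 9x - 15
D ((3/2)Δ) f = 9x - 21/2
(∇ + D) ((3/2)Δ) f = 18x - 51/2
Δ (∇ + D) ((3/2)Δ) f = 18

g(x) = 18


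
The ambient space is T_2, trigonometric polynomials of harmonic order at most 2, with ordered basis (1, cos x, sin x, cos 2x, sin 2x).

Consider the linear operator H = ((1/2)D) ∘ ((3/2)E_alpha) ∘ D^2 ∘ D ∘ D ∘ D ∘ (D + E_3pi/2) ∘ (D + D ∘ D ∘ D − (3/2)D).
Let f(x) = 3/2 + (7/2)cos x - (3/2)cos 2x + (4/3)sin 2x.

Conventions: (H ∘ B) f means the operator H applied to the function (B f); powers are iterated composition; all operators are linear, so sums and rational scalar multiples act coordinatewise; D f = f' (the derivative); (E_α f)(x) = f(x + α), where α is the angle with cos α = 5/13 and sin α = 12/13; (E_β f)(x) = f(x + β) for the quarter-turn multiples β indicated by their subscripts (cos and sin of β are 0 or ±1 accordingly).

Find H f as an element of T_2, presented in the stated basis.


the result is g(x) = -(301680/169)cos 2x + (127800/169)sin 2x

D f = -(7/2)sin x + (8/3)cos 2x + 3sin 2x
D f = -(7/2)sin x + (8/3)cos 2x + 3sin 2x
D D f = -(7/2)cos x + 6cos 2x - (16/3)sin 2x
D D D f = (7/2)sin x - (32/3)cos 2x - 12sin 2x
D f = -(7/2)sin x + (8/3)cos 2x + 3sin 2x
(-(3/2)D) f = (21/4)sin x - 4cos 2x - (9/2)sin 2x
(D + D ∘ D ∘ D − (3/2)D) f = (21/4)sin x - 12cos 2x - (27/2)sin 2x
D (D + D ∘ D ∘ D − (3/2)D) f = (21/4)cos x - 27cos 2x + 24sin 2x
E_3pi/2 (D + D ∘ D ∘ D − (3/2)D) f = -(21/4)cos x + 12cos 2x + (27/2)sin 2x
(D + E_3pi/2) (D + D ∘ D ∘ D − (3/2)D) f = -15cos 2x + (75/2)sin 2x
D (D + E_3pi/2) (D + D ∘ D ∘ D − (3/2)D) f = 75cos 2x + 30sin 2x
D D (D + E_3pi/2) (D + D ∘ D ∘ D − (3/2)D) f = 60cos 2x - 150sin 2x
D (D ∘ D) (D + E_3pi/2) (D + D ∘ D ∘ D − (3/2)D) f = -300cos 2x - 120sin 2x
D (D ∘ D ∘ D ∘ (D + E_3pi/2)) (D + D ∘ D ∘ D − (3/2)D) f = -240cos 2x + 600sin 2x
D D (D ∘ D ∘ D ∘ (D + E_3pi/2)) (D + D ∘ D ∘ D − (3/2)D) f = 1200cos 2x + 480sin 2x
E_alpha D^2 (D ∘ D ∘ D ∘ (D + E_3pi/2)) (D + D ∘ D ∘ D − (3/2)D) f = -(85200/169)cos 2x - (201120/169)sin 2x
((3/2)E_alpha) D^2 (D ∘ D ∘ D ∘ (D + E_3pi/2)) (D + D ∘ D ∘ D − (3/2)D) f = -(127800/169)cos 2x - (301680/169)sin 2x
D ((3/2)E_alpha) D^2 (D ∘ D ∘ D ∘ (D + E_3pi/2)) (D + D ∘ D ∘ D − (3/2)D) f = -(603360/169)cos 2x + (255600/169)sin 2x
((1/2)D) ((3/2)E_alpha) D^2 (D ∘ D ∘ D ∘ (D + E_3pi/2)) (D + D ∘ D ∘ D − (3/2)D) f = -(301680/169)cos 2x + (127800/169)sin 2x


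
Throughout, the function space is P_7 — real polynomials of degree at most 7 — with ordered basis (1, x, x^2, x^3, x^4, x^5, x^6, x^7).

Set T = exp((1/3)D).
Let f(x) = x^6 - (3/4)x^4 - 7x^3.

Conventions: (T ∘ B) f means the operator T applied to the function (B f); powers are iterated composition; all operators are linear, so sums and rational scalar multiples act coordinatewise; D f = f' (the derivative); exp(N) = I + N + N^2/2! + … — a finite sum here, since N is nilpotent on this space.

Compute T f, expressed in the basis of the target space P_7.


g(x) = x^6 + 2x^5 + (11/12)x^4 - (196/27)x^3 - (395/54)x^2 - (196/81)x - 779/2916

order-1 term: 2x^5 - x^3 - 7x^2
order-2 term: (5/3)x^4 - (1/2)x^2 - (7/3)x
order-3 term: (20/27)x^3 - (1/9)x - 7/27
order-4 term: (5/27)x^2 - 1/108
order-5 term: (2/81)x
order-6 term: 1/729
the series for exp((1/3)D) f terminates at order 6
exp((1/3)D) f = x^6 + 2x^5 + (11/12)x^4 - (196/27)x^3 - (395/54)x^2 - (196/81)x - 779/2916


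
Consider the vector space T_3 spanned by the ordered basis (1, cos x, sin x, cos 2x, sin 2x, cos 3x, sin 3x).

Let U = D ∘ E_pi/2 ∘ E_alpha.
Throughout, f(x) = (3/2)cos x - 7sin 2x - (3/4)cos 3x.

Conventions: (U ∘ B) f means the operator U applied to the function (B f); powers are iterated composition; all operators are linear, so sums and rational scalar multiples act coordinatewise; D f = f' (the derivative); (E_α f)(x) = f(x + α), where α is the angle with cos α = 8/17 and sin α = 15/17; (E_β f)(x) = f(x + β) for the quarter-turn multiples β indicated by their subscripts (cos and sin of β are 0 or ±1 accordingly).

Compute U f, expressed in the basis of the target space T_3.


E_alpha f = (12/17)cos x - (45/34)sin x - (1680/289)cos 2x + (1127/289)sin 2x + (3666/4913)cos 3x - (1485/19652)sin 3x
E_pi/2 E_alpha f = -(45/34)cos x - (12/17)sin x + (1680/289)cos 2x - (1127/289)sin 2x + (1485/19652)cos 3x + (3666/4913)sin 3x
D E_pi/2 E_alpha f = -(12/17)cos x + (45/34)sin x - (2254/289)cos 2x - (3360/289)sin 2x + (10998/4913)cos 3x - (4455/19652)sin 3x

g(x) = -(12/17)cos x + (45/34)sin x - (2254/289)cos 2x - (3360/289)sin 2x + (10998/4913)cos 3x - (4455/19652)sin 3x


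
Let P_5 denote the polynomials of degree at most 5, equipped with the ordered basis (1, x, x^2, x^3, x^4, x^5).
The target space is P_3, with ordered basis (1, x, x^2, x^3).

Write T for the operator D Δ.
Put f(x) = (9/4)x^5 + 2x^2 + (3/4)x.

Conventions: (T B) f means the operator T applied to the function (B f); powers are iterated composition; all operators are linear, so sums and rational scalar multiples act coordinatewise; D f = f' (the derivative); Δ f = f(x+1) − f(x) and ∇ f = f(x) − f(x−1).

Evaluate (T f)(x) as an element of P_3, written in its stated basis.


Δ f = (45/4)x^4 + (45/2)x^3 + (45/2)x^2 + (61/4)x + 5
D Δ f = 45x^3 + (135/2)x^2 + 45x + 61/4

the result is g(x) = 45x^3 + (135/2)x^2 + 45x + 61/4


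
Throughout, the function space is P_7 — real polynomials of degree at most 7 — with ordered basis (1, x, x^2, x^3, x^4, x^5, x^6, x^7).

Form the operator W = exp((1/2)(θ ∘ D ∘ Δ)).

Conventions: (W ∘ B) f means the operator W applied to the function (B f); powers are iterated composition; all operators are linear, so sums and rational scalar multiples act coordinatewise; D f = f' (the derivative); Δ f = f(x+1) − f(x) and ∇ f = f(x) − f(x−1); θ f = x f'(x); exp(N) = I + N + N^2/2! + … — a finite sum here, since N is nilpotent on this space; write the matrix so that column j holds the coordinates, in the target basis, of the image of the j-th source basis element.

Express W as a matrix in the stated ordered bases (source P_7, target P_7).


image of 1: 1
image of x: x
image of x^2: x^2
image of x^3: x^3 + 3x
image of x^4: x^4 + 12x^2 + 6x
image of x^5: x^5 + 30x^3 + 30x^2 + 55x
image of x^6: x^6 + 60x^4 + 90x^3 + 420x^2 + 330x
image of x^7: x^7 + 105x^5 + 210x^4 + 1785x^3 + 2940x^2 + 3066x
each image's coordinates form column j of the matrix

the matrix is [[1, 0, 0, 0, 0, 0, 0, 0]; [0, 1, 0, 3, 6, 55, 330, 3066]; [0, 0, 1, 0, 12, 30, 420, 2940]; [0, 0, 0, 1, 0, 30, 90, 1785]; [0, 0, 0, 0, 1, 0, 60, 210]; [0, 0, 0, 0, 0, 1, 0, 105]; [0, 0, 0, 0, 0, 0, 1, 0]; [0, 0, 0, 0, 0, 0, 0, 1]] (rows listed top to bottom)


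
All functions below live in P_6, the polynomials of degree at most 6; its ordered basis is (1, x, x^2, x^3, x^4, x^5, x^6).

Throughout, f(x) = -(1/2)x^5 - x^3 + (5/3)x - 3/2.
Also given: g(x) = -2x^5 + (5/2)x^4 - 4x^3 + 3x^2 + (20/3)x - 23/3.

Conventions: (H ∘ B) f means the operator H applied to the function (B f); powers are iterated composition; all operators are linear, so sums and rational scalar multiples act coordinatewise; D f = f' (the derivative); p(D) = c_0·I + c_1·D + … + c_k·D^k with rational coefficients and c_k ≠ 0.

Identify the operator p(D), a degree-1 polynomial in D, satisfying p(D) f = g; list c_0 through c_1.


D^0 f = -(1/2)x^5 - x^3 + (5/3)x - 3/2
D^1 f = -(5/2)x^4 - 3x^2 + 5/3
matching coefficients of g against c_0 f + c_1 Df + … from the top degree down determines the c_i
solution: c_0 = 4, c_1 = -1

c_0 = 4, c_1 = -1


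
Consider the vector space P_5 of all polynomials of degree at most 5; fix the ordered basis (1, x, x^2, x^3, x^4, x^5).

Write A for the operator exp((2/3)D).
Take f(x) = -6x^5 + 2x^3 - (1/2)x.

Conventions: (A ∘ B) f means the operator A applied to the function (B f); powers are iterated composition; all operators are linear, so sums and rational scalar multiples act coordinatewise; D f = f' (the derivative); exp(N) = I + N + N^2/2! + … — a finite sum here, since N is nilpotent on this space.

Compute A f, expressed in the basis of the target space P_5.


the image equals g(x) = -6x^5 - 20x^4 - (74/3)x^3 - (124/9)x^2 - (203/54)x - 43/81

order-1 term: -20x^4 + 4x^2 - 1/3
order-2 term: -(80/3)x^3 + (8/3)x
order-3 term: -(160/9)x^2 + 16/27
order-4 term: -(160/27)x
order-5 term: -64/81
the series for exp((2/3)D) f terminates at order 5
exp((2/3)D) f = -6x^5 - 20x^4 - (74/3)x^3 - (124/9)x^2 - (203/54)x - 43/81


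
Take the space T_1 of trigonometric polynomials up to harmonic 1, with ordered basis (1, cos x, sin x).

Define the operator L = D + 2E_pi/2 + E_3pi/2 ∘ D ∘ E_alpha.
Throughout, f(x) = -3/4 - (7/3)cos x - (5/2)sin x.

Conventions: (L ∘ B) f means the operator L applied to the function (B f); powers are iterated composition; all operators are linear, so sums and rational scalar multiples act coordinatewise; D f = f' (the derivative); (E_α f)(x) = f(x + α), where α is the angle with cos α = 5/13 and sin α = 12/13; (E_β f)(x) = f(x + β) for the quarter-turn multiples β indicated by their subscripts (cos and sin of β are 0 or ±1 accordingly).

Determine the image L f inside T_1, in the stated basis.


D f = -(5/2)cos x + (7/3)sin x
E_pi/2 f = -3/4 - (5/2)cos x + (7/3)sin x
(2E_pi/2) f = -3/2 - 5cos x + (14/3)sin x
E_alpha f = -3/4 - (125/39)cos x + (31/26)sin x
D E_alpha f = (31/26)cos x + (125/39)sin x
E_3pi/2 D E_alpha f = -(125/39)cos x + (31/26)sin x
(D + 2E_pi/2 + E_3pi/2 ∘ D ∘ E_alpha) f = -3/2 - (835/78)cos x + (213/26)sin x

g(x) = -3/2 - (835/78)cos x + (213/26)sin x


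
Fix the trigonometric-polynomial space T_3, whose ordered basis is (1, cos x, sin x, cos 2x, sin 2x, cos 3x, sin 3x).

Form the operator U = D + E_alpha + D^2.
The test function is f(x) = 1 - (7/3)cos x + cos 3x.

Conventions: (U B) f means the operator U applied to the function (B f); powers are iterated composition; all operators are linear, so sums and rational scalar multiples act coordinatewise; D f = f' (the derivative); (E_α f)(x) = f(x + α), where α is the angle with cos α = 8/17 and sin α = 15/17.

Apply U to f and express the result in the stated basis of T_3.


the image equals g(x) = 1 + (21/17)cos x + (224/51)sin x - (49105/4913)cos 3x - (14244/4913)sin 3x

D f = (7/3)sin x - 3sin 3x
E_alpha f = 1 - (56/51)cos x + (35/17)sin x - (4888/4913)cos 3x + (495/4913)sin 3x
D f = (7/3)sin x - 3sin 3x
D D f = (7/3)cos x - 9cos 3x
(D + E_alpha + D^2) f = 1 + (21/17)cos x + (224/51)sin x - (49105/4913)cos 3x - (14244/4913)sin 3x


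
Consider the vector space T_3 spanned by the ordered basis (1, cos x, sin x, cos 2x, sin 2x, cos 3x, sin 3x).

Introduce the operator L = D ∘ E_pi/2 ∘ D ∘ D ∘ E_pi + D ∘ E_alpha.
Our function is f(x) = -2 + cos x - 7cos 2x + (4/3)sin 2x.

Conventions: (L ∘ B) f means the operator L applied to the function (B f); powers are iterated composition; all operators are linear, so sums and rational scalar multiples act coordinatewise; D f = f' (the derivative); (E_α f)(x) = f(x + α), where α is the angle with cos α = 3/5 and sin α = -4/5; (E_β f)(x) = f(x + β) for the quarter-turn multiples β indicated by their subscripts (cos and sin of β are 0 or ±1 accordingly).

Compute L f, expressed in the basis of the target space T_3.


E_pi f = -2 - cos x - 7cos 2x + (4/3)sin 2x
D E_pi f = sin x + (8/3)cos 2x + 14sin 2x
D D E_pi f = cos x + 28cos 2x - (16/3)sin 2x
E_pi/2 (D ∘ D ∘ E_pi) f = -sin x - 28cos 2x + (16/3)sin 2x
D E_pi/2 (D ∘ D ∘ E_pi) f = -cos x + (32/3)cos 2x + 56sin 2x
E_alpha f = -2 + (3/5)cos x + (4/5)sin x + (17/25)cos 2x - (532/75)sin 2x
D E_alpha f = (4/5)cos x - (3/5)sin x - (1064/75)cos 2x - (34/25)sin 2x
(D ∘ E_pi/2 ∘ D ∘ D ∘ E_pi + D ∘ E_alpha) f = -(1/5)cos x - (3/5)sin x - (88/25)cos 2x + (1366/25)sin 2x

the image equals g(x) = -(1/5)cos x - (3/5)sin x - (88/25)cos 2x + (1366/25)sin 2x


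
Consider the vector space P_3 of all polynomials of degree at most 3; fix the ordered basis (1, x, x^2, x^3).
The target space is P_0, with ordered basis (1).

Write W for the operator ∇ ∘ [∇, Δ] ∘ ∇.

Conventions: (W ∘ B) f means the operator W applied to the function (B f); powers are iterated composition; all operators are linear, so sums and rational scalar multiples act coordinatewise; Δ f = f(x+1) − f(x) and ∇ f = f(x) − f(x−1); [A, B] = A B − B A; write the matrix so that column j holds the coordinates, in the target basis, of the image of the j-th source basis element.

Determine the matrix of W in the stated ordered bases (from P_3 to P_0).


image of 1: 0
image of x: 0
image of x^2: 0
image of x^3: 0
each image's coordinates form column j of the matrix

the matrix is [[0, 0, 0, 0]] (rows listed top to bottom)


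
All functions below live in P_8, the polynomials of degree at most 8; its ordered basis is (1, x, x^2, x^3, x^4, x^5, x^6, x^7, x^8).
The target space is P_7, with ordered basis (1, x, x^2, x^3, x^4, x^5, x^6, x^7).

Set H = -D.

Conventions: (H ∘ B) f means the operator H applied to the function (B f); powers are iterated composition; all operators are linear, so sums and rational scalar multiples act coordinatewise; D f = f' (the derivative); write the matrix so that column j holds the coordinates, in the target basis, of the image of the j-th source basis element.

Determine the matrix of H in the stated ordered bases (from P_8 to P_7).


the matrix is [[0, -1, 0, 0, 0, 0, 0, 0, 0]; [0, 0, -2, 0, 0, 0, 0, 0, 0]; [0, 0, 0, -3, 0, 0, 0, 0, 0]; [0, 0, 0, 0, -4, 0, 0, 0, 0]; [0, 0, 0, 0, 0, -5, 0, 0, 0]; [0, 0, 0, 0, 0, 0, -6, 0, 0]; [0, 0, 0, 0, 0, 0, 0, -7, 0]; [0, 0, 0, 0, 0, 0, 0, 0, -8]] (rows listed top to bottom)

image of 1: 0
image of x: -1
image of x^2: -2x
image of x^3: -3x^2
image of x^4: -4x^3
image of x^5: -5x^4
image of x^6: -6x^5
image of x^7: -7x^6
image of x^8: -8x^7
each image's coordinates form column j of the matrix


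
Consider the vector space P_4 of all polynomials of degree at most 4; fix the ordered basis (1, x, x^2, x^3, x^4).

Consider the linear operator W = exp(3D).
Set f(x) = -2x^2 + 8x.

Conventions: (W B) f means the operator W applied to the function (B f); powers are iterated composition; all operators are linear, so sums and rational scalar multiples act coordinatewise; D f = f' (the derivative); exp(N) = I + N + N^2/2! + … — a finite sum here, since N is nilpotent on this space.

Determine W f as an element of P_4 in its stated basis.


order-1 term: -12x + 24
order-2 term: -18
the series for exp(3D) f terminates at order 2
exp(3D) f = -2x^2 - 4x + 6

the result is g(x) = -2x^2 - 4x + 6


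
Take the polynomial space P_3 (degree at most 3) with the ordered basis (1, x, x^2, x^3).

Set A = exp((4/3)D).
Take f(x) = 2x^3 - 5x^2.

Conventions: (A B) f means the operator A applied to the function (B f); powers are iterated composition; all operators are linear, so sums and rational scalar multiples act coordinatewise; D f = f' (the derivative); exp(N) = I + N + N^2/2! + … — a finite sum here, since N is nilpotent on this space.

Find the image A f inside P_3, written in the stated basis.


order-1 term: 8x^2 - (40/3)x
order-2 term: (32/3)x - 80/9
order-3 term: 128/27
the series for exp((4/3)D) f terminates at order 3
exp((4/3)D) f = 2x^3 + 3x^2 - (8/3)x - 112/27

the result is g(x) = 2x^3 + 3x^2 - (8/3)x - 112/27


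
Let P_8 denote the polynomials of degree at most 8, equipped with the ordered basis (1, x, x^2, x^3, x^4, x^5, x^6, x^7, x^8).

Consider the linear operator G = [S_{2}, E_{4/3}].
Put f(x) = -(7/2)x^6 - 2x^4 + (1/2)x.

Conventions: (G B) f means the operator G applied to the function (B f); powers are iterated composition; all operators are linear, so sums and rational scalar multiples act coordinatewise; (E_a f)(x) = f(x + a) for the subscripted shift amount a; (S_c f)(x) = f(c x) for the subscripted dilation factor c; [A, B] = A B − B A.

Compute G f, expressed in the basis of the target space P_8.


E_{4/3} f = -(7/2)x^6 - 28x^5 - (286/3)x^4 - (4768/27)x^3 - (5056/27)x^2 - (17327/162)x - 18458/729
S_{2} E_{4/3} f = -224x^6 - 896x^5 - (4576/3)x^4 - (38144/27)x^3 - (20224/27)x^2 - (17327/81)x - 18458/729
S_{2} f = -224x^6 - 32x^4 + x
E_{4/3} S_{2} f = -224x^6 - 1792x^5 - (18016/3)x^4 - (291328/27)x^3 - (295936/27)x^2 - (483247/81)x - 990260/729
[S_{2}, E_{4/3}] f = 896x^5 + 4480x^4 + (253184/27)x^3 + (91904/9)x^2 + (465920/81)x + 107978/81

the result is g(x) = 896x^5 + 4480x^4 + (253184/27)x^3 + (91904/9)x^2 + (465920/81)x + 107978/81


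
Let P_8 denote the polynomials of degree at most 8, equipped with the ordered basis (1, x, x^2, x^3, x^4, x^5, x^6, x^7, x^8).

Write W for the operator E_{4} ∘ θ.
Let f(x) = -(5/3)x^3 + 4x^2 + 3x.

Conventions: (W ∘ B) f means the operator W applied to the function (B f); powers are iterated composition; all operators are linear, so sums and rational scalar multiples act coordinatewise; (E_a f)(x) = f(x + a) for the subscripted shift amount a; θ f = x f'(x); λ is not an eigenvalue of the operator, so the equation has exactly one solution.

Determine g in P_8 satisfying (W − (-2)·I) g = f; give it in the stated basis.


g(x) = -(1/3)x^3 + 4x^2 - (13/3)x - 70/3

write g with unknown coordinates in the stated basis and equate coefficients in (W − (-2)·I) g = f
solving from the highest basis element down gives g = -(1/3)x^3 + 4x^2 - (13/3)x - 70/3
check: W g = -x^3 - 4x^2 + (35/3)x + 140/3
so W g − (-2)·g = -(5/3)x^3 + 4x^2 + 3x = f ✓


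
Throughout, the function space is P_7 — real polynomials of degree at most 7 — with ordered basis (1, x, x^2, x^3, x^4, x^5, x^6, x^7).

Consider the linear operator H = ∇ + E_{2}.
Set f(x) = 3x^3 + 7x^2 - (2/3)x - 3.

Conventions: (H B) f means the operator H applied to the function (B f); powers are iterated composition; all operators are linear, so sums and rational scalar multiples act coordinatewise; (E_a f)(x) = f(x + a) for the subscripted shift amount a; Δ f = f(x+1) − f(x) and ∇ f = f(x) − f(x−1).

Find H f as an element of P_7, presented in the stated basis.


∇ f = 9x^2 + 5x - 14/3
E_{2} f = 3x^3 + 25x^2 + (190/3)x + 143/3
(∇ + E_{2}) f = 3x^3 + 34x^2 + (205/3)x + 43

the image equals g(x) = 3x^3 + 34x^2 + (205/3)x + 43


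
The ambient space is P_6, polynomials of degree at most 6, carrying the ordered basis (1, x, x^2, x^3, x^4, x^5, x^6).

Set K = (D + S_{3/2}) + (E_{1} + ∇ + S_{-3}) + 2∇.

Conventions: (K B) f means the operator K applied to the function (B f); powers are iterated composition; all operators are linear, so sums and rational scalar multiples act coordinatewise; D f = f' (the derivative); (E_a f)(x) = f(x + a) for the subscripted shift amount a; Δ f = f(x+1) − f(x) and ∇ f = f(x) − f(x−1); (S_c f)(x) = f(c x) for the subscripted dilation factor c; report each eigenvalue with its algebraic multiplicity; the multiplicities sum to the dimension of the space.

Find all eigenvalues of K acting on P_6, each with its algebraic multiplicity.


image of 1: 3
image of x: -(1/2)x + 5
image of x^2: (49/4)x^2 + 10x - 2
image of x^3: -(181/8)x^3 + 15x^2 - 6x + 4
image of x^4: (1393/16)x^4 + 20x^3 - 12x^2 + 16x - 2
image of x^5: -(7501/32)x^5 + 25x^4 - 20x^3 + 40x^2 - 10x + 4
image of x^6: (47449/64)x^6 + 30x^5 - 30x^4 + 80x^3 - 30x^2 + 24x - 2
the matrix is upper triangular; its diagonal is (3, -1/2, 49/4, -181/8, 1393/16, -7501/32, 47449/64)
for a triangular matrix the eigenvalues are the diagonal entries, with algebraic multiplicity their repetition count

λ = -7501/32 (multiplicity 1), λ = -181/8 (multiplicity 1), λ = -1/2 (multiplicity 1), λ = 3 (multiplicity 1), λ = 49/4 (multiplicity 1), λ = 1393/16 (multiplicity 1), λ = 47449/64 (multiplicity 1)
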